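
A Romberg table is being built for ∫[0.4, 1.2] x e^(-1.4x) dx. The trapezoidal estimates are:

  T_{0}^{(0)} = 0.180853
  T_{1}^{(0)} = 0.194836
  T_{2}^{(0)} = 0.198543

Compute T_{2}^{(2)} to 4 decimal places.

0.1998

Richardson extrapolation on the trapezoidal column (denominator 4−1=3):
T_{1}^{(1)} = (4·0.194836 − 0.180853) / 3 = 0.199497
T_{2}^{(1)} = (4·0.198543 − 0.194836) / 3 = 0.199779
T_{2}^{(2)} = (16·0.199779 − 0.199497) / 15 = 0.199798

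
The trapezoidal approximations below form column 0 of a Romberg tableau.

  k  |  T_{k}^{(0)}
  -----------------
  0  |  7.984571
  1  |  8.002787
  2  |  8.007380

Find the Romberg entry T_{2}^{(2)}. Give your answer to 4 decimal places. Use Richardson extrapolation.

8.0089

T_{1}^{(1)} = 8.002787 + (8.002787 − 7.984571)/3 = 8.008859
T_{2}^{(1)} = (4·8.007380 − 8.002787) / 3 = 8.008911
T_{2}^{(2)} = (16·8.008911 − 8.008859) / 15 = 8.008914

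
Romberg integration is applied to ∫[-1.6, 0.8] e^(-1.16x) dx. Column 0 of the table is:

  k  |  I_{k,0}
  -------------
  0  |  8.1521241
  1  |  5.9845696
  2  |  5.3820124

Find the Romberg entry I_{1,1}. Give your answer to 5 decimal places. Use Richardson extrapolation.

5.26205

Richardson extrapolation on the trapezoidal column (denominator 4−1=3):
I_{1,1} = (4·5.9845696 − 8.1521241) / 3 = 5.2620514
(Column j=1 coincides with Simpson's rule on the same nodes.)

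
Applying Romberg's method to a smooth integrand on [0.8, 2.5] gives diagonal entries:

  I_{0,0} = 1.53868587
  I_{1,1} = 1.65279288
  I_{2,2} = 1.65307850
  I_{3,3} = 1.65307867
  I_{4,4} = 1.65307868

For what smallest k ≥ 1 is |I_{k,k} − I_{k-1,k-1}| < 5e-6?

k = 3

|I_{1,1} − I_{0,0}| = 0.11410701 ≥ 5e-6
|I_{2,2} − I_{1,1}| = 0.00028562 ≥ 5e-6
|I_{3,3} − I_{2,2}| = 0.00000017 < 5e-6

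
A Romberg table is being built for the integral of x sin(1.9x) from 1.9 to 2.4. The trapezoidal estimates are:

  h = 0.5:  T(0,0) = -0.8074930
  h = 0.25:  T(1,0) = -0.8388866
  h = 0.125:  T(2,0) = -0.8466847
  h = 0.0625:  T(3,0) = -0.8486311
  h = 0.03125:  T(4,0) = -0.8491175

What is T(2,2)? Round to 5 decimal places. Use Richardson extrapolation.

-0.84928

Richardson extrapolation on the trapezoidal column (denominator 4−1=3):
T(1,1) = (4·(-0.8388866) − (-0.8074930)) / 3 = -0.8493511
T(2,1) = -0.8466847 + (-0.8466847 − (-0.8388866))/3 = -0.8492841
T(2,2) = -0.8492841 + (-0.8492841 − (-0.8493511))/15 = -0.8492796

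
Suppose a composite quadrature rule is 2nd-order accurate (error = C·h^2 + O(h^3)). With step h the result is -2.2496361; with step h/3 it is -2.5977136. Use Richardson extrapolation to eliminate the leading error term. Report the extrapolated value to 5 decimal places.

-2.64122

Extrapolated value = (9·A(h/3) − A(h)) / (9 − 1)
= (9·(-2.5977136) − (-2.2496361)) / 8
= -21.1297863 / 8 = -2.6412233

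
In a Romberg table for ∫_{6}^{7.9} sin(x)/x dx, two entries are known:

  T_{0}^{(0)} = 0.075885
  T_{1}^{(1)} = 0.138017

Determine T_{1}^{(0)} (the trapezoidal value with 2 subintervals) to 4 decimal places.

0.1225

From T_{1}^{(1)} = (4·T_{1}^{(0)} − T_{0}^{(0)})/3, solve for T_{1}^{(0)}:
4·T_{1}^{(0)} = 3·0.138017 + 0.075885 = 0.489936
T_{1}^{(0)} = 0.122484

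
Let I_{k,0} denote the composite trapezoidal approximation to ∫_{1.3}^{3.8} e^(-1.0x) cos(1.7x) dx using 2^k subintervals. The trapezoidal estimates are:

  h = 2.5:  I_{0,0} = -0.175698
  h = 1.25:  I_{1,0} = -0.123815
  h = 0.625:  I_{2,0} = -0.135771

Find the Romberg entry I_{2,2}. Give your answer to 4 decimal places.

-0.1420

Richardson extrapolation on the trapezoidal column (denominator 4−1=3):
I_{1,1} = (4·(-0.123815) − (-0.175698)) / 3 = -0.106521
I_{2,1} = -0.135771 + (-0.135771 − (-0.123815))/3 = -0.139756
I_{2,2} = -0.139756 + (-0.139756 − (-0.106521))/15 = -0.141972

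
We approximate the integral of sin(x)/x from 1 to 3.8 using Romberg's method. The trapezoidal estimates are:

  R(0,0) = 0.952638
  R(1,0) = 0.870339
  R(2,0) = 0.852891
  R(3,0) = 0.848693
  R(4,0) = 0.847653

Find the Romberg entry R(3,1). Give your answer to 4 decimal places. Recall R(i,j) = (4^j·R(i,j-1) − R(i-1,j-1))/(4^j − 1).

0.8473

R(3,1) = (4·0.848693 − 0.852891) / 3 = 0.847294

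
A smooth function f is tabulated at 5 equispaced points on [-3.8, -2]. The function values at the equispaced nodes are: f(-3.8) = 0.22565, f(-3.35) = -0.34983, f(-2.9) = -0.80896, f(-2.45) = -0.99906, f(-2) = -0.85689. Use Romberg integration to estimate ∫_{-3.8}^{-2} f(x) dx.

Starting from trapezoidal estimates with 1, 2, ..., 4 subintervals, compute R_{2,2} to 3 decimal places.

R_{0,0} (trapezoid, 1 panel, h=1.8000): -0.56812
R_{1,0} (trapezoid, 2 panels, h=0.9000): -1.01212
R_{2,0} (trapezoid, 4 panels, h=0.4500): -1.11306
R_{1,1} = -1.01212 + (-1.01212 − (-0.56812))/3 = -1.16012
R_{2,1} = -1.11306 + (-1.11306 − (-1.01212))/3 = -1.14671
R_{2,2} = -1.14671 + (-1.14671 − (-1.16012))/15 = -1.14582

-1.146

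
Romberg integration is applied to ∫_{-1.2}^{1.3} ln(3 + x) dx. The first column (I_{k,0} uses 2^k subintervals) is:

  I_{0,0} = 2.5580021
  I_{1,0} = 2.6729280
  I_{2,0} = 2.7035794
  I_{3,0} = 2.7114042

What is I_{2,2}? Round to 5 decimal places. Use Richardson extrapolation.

2.71397

Richardson extrapolation on the trapezoidal column (denominator 4−1=3):
I_{1,1} = 2.6729280 + (2.6729280 − 2.5580021)/3 = 2.7112366
I_{2,1} = 2.7035794 + (2.7035794 − 2.6729280)/3 = 2.7137965
I_{2,2} = (16·2.7137965 − 2.7112366) / 15 = 2.7139672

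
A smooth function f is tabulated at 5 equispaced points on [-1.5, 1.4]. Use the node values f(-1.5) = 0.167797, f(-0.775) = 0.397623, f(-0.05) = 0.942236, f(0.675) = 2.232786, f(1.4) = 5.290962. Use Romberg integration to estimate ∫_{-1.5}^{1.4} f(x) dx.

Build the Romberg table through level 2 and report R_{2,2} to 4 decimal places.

R_{0,0} (trapezoid, 1 panel, h=2.9000): 7.915201
R_{1,0} (trapezoid, 2 panels, h=1.4500): 5.323842
R_{2,0} (trapezoid, 4 panels, h=0.7250): 4.568968
R_{1,1} = 5.323842 + (5.323842 − 7.915201)/3 = 4.460056
R_{2,1} = 4.568968 + (4.568968 − 5.323842)/3 = 4.317343
R_{2,2} = 4.317343 + (4.317343 − 4.460056)/15 = 4.307829

4.3078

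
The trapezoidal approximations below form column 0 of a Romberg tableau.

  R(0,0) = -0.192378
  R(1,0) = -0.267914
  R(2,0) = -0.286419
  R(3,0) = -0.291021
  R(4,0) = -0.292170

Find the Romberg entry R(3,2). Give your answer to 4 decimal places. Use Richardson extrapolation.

Richardson extrapolation on the trapezoidal column (denominator 4−1=3):
R(2,1) = -0.286419 + (-0.286419 − (-0.267914))/3 = -0.292587
R(3,1) = (4·(-0.291021) − (-0.286419)) / 3 = -0.292555
R(3,2) = -0.292555 + (-0.292555 − (-0.292587))/15 = -0.292553

-0.2926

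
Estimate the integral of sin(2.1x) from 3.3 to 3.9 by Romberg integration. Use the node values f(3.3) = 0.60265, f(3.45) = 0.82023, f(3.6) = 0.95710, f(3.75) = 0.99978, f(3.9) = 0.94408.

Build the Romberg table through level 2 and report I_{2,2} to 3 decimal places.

I_{0,0} (trapezoid, 1 panel, h=0.6000): 0.46402
I_{1,0} (trapezoid, 2 panels, h=0.3000): 0.51914
I_{2,0} (trapezoid, 4 panels, h=0.1500): 0.53257
I_{1,1} = 0.51914 + (0.51914 − 0.46402)/3 = 0.53751
I_{2,1} = 0.53257 + (0.53257 − 0.51914)/3 = 0.53705
I_{2,2} = 0.53705 + (0.53705 − 0.53751)/15 = 0.53702

0.537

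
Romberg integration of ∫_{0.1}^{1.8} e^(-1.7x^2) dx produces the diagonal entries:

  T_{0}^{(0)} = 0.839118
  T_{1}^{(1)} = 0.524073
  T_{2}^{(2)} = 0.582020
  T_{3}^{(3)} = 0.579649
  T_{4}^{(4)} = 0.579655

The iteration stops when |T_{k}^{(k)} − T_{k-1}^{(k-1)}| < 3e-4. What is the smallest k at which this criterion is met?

k = 4

|T_{1}^{(1)} − T_{0}^{(0)}| = 0.315045 ≥ 3e-4
|T_{2}^{(2)} − T_{1}^{(1)}| = 0.057947 ≥ 3e-4
|T_{3}^{(3)} − T_{2}^{(2)}| = 0.002371 ≥ 3e-4
|T_{4}^{(4)} − T_{3}^{(3)}| = 0.000006 < 3e-4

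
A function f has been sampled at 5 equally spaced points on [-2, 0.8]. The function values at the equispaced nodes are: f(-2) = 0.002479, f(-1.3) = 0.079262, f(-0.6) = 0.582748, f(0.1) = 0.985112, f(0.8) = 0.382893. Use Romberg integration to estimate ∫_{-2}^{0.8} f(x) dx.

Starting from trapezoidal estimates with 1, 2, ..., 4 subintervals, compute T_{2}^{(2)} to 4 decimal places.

1.3611

T_{0}^{(0)} (trapezoid, 1 panel, h=2.8000): 0.539521
T_{1}^{(0)} (trapezoid, 2 panels, h=1.4000): 1.085608
T_{2}^{(0)} (trapezoid, 4 panels, h=0.7000): 1.287866
T_{1}^{(1)} = 1.085608 + (1.085608 − 0.539521)/3 = 1.267637
T_{2}^{(1)} = 1.287866 + (1.287866 − 1.085608)/3 = 1.355285
T_{2}^{(2)} = 1.355285 + (1.355285 − 1.267637)/15 = 1.361128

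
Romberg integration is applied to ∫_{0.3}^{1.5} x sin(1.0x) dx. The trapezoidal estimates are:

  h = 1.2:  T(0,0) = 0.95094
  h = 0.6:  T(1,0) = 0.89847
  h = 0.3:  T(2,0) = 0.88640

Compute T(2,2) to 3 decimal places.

Richardson extrapolation on the trapezoidal column (denominator 4−1=3):
T(1,1) = (4·0.89847 − 0.95094) / 3 = 0.88098
T(2,1) = (4·0.88640 − 0.89847) / 3 = 0.88238
T(2,2) = (16·0.88238 − 0.88098) / 15 = 0.88247

0.882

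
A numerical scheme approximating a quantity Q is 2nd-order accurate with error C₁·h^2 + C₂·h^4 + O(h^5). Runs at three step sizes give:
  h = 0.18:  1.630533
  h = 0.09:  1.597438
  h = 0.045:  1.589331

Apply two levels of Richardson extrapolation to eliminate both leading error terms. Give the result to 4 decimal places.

1.5866

First eliminate the h^2 term (factor 2^2 = 4):
  B₁ = (4·1.597438 − 1.630533)/3 = 1.586406
  B₂ = (4·1.589331 − 1.597438)/3 = 1.586629
Then eliminate the h^4 term (factor 2^4 = 16):
  (16·1.586629 − 1.586406)/15 = 1.586644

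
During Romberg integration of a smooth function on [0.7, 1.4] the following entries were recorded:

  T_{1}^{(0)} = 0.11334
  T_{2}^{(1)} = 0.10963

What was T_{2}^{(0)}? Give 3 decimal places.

From T_{2}^{(1)} = (4·T_{2}^{(0)} − T_{1}^{(0)})/3, solve for T_{2}^{(0)}:
4·T_{2}^{(0)} = 3·0.10963 + 0.11334 = 0.44223
T_{2}^{(0)} = 0.11056

0.111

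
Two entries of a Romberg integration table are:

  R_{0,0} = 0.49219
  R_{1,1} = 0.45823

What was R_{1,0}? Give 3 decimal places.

0.467

From R_{1,1} = (4·R_{1,0} − R_{0,0})/3, solve for R_{1,0}:
4·R_{1,0} = 3·0.45823 + 0.49219 = 1.86688
R_{1,0} = 0.46672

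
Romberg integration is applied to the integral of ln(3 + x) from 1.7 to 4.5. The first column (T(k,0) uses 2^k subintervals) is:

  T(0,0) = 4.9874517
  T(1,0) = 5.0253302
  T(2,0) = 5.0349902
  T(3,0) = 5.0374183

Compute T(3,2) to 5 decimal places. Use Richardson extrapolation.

Richardson extrapolation on the trapezoidal column (denominator 4−1=3):
T(2,1) = (4·5.0349902 − 5.0253302) / 3 = 5.0382102
T(3,1) = (4·5.0374183 − 5.0349902) / 3 = 5.0382277
T(3,2) = (16·5.0382277 − 5.0382102) / 15 = 5.0382289

5.03823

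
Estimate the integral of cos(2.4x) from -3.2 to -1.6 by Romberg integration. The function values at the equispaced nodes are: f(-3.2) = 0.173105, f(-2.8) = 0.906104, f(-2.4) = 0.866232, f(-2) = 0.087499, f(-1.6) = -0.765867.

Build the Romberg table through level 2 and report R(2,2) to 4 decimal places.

0.6763

R(0,0) (trapezoid, 1 panel, h=1.6000): -0.474210
R(1,0) (trapezoid, 2 panels, h=0.8000): 0.455881
R(2,0) (trapezoid, 4 panels, h=0.4000): 0.625382
R(1,1) = 0.455881 + (0.455881 − (-0.474210))/3 = 0.765911
R(2,1) = 0.625382 + (0.625382 − 0.455881)/3 = 0.681882
R(2,2) = 0.681882 + (0.681882 − 0.765911)/15 = 0.676280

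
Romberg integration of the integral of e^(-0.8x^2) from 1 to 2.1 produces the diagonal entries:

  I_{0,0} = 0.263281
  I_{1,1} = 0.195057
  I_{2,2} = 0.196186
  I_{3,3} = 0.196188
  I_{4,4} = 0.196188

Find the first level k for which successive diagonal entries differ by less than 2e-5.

k = 3

|I_{1,1} − I_{0,0}| = 0.068224 ≥ 2e-5
|I_{2,2} − I_{1,1}| = 0.001129 ≥ 2e-5
|I_{3,3} − I_{2,2}| = 0.000002 < 2e-5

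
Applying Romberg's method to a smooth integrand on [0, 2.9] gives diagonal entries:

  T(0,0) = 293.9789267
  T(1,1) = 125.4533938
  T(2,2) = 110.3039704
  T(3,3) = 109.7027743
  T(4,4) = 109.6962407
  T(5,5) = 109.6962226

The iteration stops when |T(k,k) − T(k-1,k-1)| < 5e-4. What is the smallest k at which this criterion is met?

k = 5

|T(1,1) − T(0,0)| = 168.5255329 ≥ 5e-4
|T(2,2) − T(1,1)| = 15.1494234 ≥ 5e-4
|T(3,3) − T(2,2)| = 0.6011961 ≥ 5e-4
|T(4,4) − T(3,3)| = 0.0065336 ≥ 5e-4
|T(5,5) − T(4,4)| = 0.0000181 < 5e-4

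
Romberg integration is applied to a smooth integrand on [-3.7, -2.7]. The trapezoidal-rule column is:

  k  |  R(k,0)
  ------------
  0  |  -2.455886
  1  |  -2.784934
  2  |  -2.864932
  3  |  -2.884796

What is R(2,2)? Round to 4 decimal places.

Richardson extrapolation on the trapezoidal column (denominator 4−1=3):
R(1,1) = (4·(-2.784934) − (-2.455886)) / 3 = -2.894617
R(2,1) = -2.864932 + (-2.864932 − (-2.784934))/3 = -2.891598
R(2,2) = (16·(-2.891598) − (-2.894617)) / 15 = -2.891397

-2.8914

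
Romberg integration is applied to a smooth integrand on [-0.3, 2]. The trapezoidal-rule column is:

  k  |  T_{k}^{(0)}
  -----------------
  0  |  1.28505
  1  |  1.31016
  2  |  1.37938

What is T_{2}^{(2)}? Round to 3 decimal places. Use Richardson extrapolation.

1.408

Richardson extrapolation on the trapezoidal column (denominator 4−1=3):
T_{1}^{(1)} = 1.31016 + (1.31016 − 1.28505)/3 = 1.31853
T_{2}^{(1)} = (4·1.37938 − 1.31016) / 3 = 1.40245
T_{2}^{(2)} = (16·1.40245 − 1.31853) / 15 = 1.40804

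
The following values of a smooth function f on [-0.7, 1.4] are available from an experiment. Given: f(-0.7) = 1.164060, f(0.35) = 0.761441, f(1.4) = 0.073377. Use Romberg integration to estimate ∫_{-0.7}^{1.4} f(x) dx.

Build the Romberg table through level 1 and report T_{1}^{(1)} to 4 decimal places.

T_{0}^{(0)} (trapezoid, 1 panel, h=2.1000): 1.299309
T_{1}^{(0)} (trapezoid, 2 panels, h=1.0500): 1.449167
T_{1}^{(1)} = 1.449167 + (1.449167 − 1.299309)/3 = 1.499120

1.4991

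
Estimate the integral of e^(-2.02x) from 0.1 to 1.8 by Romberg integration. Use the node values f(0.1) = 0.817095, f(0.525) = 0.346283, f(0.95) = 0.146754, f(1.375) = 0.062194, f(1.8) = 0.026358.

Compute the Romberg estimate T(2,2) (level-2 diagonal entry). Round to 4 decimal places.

T(0,0) (trapezoid, 1 panel, h=1.7000): 0.716935
T(1,0) (trapezoid, 2 panels, h=0.8500): 0.483208
T(2,0) (trapezoid, 4 panels, h=0.4250): 0.415207
T(1,1) = 0.483208 + (0.483208 − 0.716935)/3 = 0.405299
T(2,1) = 0.415207 + (0.415207 − 0.483208)/3 = 0.392540
T(2,2) = 0.392540 + (0.392540 − 0.405299)/15 = 0.391689

0.3917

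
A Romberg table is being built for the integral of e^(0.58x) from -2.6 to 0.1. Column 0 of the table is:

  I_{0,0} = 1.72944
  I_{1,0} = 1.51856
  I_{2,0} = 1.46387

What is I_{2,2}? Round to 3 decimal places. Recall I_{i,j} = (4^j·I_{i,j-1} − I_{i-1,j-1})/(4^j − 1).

1.445

I_{1,1} = (4·1.51856 − 1.72944) / 3 = 1.44827
I_{2,1} = (4·1.46387 − 1.51856) / 3 = 1.44564
I_{2,2} = (16·1.44564 − 1.44827) / 15 = 1.44546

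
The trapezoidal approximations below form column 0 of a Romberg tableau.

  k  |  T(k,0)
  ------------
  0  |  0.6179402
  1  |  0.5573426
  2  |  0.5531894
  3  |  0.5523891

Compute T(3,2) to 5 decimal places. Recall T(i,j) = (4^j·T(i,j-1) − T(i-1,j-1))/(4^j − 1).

Richardson extrapolation on the trapezoidal column (denominator 4−1=3):
T(2,1) = 0.5531894 + (0.5531894 − 0.5573426)/3 = 0.5518050
T(3,1) = (4·0.5523891 − 0.5531894) / 3 = 0.5521223
T(3,2) = 0.5521223 + (0.5521223 − 0.5518050)/15 = 0.5521435
(Column j=1 coincides with Simpson's rule on the same nodes.)

0.55214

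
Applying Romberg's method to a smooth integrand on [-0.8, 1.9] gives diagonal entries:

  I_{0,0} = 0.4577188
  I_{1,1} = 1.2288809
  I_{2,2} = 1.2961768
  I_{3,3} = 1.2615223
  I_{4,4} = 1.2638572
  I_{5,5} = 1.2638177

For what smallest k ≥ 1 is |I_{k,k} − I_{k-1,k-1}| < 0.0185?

|I_{1,1} − I_{0,0}| = 0.7711621 ≥ 0.0185
|I_{2,2} − I_{1,1}| = 0.0672959 ≥ 0.0185
|I_{3,3} − I_{2,2}| = 0.0346545 ≥ 0.0185
|I_{4,4} − I_{3,3}| = 0.0023349 < 0.0185

k = 4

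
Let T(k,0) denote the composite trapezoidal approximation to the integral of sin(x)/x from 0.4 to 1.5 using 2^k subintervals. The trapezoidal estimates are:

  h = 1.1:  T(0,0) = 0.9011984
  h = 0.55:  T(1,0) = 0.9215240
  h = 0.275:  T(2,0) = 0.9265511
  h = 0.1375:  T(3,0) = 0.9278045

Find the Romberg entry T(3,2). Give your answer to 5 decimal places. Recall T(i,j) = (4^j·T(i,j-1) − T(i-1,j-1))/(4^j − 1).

Richardson extrapolation on the trapezoidal column (denominator 4−1=3):
T(2,1) = (4·0.9265511 − 0.9215240) / 3 = 0.9282268
T(3,1) = (4·0.9278045 − 0.9265511) / 3 = 0.9282223
T(3,2) = (16·0.9282223 − 0.9282268) / 15 = 0.9282220

0.92822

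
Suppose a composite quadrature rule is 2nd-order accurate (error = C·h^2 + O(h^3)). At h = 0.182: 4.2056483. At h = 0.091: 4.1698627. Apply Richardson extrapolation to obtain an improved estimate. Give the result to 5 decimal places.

The leading error scales as h^2; refining by a factor of 2 reduces it by 2^2 = 4.
Extrapolated value = (4·A(h/2) − A(h)) / (4 − 1)
= (4·4.1698627 − 4.2056483) / 3
= 12.4738025 / 3 = 4.1579342

4.15793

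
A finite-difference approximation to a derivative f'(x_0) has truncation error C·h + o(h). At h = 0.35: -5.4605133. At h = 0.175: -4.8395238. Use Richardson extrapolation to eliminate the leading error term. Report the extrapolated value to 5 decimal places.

-4.21853

The leading error scales as h; refining by a factor of 2 reduces it by 2^1 = 2.
Extrapolated value = (2·A(h/2) − A(h)) / (2 − 1)
= (2·(-4.8395238) − (-5.4605133)) / 1
= -4.2185343 / 1 = -4.2185343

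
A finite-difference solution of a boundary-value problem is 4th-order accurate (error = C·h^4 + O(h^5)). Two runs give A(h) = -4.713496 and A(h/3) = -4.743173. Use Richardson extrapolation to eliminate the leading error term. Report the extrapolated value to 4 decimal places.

-4.7435

Extrapolated value = (81·A(h/3) − A(h)) / (81 − 1)
= (81·(-4.743173) − (-4.713496)) / 80
= -379.483517 / 80 = -4.743544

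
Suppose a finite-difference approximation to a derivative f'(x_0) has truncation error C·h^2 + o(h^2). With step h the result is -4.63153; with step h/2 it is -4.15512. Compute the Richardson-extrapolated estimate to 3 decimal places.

-3.996

The leading error scales as h^2; refining by a factor of 2 reduces it by 2^2 = 4.
Extrapolated value = (4·A(h/2) − A(h)) / (4 − 1)
= (4·(-4.15512) − (-4.63153)) / 3
= -11.98895 / 3 = -3.99632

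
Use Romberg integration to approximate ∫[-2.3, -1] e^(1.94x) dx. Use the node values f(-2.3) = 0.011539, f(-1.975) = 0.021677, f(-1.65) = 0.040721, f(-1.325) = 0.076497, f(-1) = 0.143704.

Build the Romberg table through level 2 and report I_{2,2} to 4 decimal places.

I_{0,0} (trapezoid, 1 panel, h=1.3000): 0.100908
I_{1,0} (trapezoid, 2 panels, h=0.6500): 0.076923
I_{2,0} (trapezoid, 4 panels, h=0.3250): 0.070368
I_{1,1} = 0.076923 + (0.076923 − 0.100908)/3 = 0.068928
I_{2,1} = 0.070368 + (0.070368 − 0.076923)/3 = 0.068183
I_{2,2} = 0.068183 + (0.068183 − 0.068928)/15 = 0.068133

0.0681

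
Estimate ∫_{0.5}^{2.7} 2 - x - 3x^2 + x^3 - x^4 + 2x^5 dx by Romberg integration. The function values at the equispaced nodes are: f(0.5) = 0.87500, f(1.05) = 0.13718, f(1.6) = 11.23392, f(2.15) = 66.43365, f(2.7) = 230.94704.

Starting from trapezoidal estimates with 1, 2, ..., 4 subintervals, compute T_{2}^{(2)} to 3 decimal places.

95.036

T_{0}^{(0)} (trapezoid, 1 panel, h=2.2000): 255.00424
T_{1}^{(0)} (trapezoid, 2 panels, h=1.1000): 139.85943
T_{2}^{(0)} (trapezoid, 4 panels, h=0.5500): 106.54367
T_{1}^{(1)} = 139.85943 + (139.85943 − 255.00424)/3 = 101.47783
T_{2}^{(1)} = 106.54367 + (106.54367 − 139.85943)/3 = 95.43842
T_{2}^{(2)} = 95.43842 + (95.43842 − 101.47783)/15 = 95.03579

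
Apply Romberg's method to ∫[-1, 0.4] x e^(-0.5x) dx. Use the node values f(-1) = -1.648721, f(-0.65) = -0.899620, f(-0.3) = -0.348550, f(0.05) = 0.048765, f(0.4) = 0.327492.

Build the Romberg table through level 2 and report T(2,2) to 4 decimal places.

-0.6325

T(0,0) (trapezoid, 1 panel, h=1.4000): -0.924860
T(1,0) (trapezoid, 2 panels, h=0.7000): -0.706415
T(2,0) (trapezoid, 4 panels, h=0.3500): -0.651007
T(1,1) = -0.706415 + (-0.706415 − (-0.924860))/3 = -0.633600
T(2,1) = -0.651007 + (-0.651007 − (-0.706415))/3 = -0.632538
T(2,2) = -0.632538 + (-0.632538 − (-0.633600))/15 = -0.632467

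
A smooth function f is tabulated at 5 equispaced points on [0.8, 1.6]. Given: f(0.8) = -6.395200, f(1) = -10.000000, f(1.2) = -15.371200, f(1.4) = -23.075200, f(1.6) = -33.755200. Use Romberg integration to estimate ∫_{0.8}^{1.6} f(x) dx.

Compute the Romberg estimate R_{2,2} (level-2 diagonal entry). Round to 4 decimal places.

R_{0,0} (trapezoid, 1 panel, h=0.8000): -16.060160
R_{1,0} (trapezoid, 2 panels, h=0.4000): -14.178560
R_{2,0} (trapezoid, 4 panels, h=0.2000): -13.704320
R_{1,1} = -14.178560 + (-14.178560 − (-16.060160))/3 = -13.551360
R_{2,1} = -13.704320 + (-13.704320 − (-14.178560))/3 = -13.546240
R_{2,2} = -13.546240 + (-13.546240 − (-13.551360))/15 = -13.545899

-13.5459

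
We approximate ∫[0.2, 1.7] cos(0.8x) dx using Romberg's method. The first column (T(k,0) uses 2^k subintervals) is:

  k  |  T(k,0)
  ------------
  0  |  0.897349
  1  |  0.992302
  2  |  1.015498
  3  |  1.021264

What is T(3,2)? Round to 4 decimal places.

T(2,1) = 1.015498 + (1.015498 − 0.992302)/3 = 1.023230
T(3,1) = (4·1.021264 − 1.015498) / 3 = 1.023186
T(3,2) = 1.023186 + (1.023186 − 1.023230)/15 = 1.023183

1.0232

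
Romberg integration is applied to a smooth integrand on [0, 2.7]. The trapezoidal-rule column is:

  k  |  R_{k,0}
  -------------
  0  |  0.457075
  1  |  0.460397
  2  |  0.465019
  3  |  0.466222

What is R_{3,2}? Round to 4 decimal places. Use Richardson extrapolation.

Richardson extrapolation on the trapezoidal column (denominator 4−1=3):
R_{2,1} = (4·0.465019 − 0.460397) / 3 = 0.466560
R_{3,1} = (4·0.466222 − 0.465019) / 3 = 0.466623
R_{3,2} = (16·0.466623 − 0.466560) / 15 = 0.466627

0.4666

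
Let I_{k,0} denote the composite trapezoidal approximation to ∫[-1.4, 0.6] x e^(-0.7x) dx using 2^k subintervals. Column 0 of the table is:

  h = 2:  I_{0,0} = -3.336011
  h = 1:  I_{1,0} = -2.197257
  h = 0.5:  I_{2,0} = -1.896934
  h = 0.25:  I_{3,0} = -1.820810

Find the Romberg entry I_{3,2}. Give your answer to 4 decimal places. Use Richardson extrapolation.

Richardson extrapolation on the trapezoidal column (denominator 4−1=3):
I_{2,1} = (4·(-1.896934) − (-2.197257)) / 3 = -1.796826
I_{3,1} = (4·(-1.820810) − (-1.896934)) / 3 = -1.795435
I_{3,2} = (16·(-1.795435) − (-1.796826)) / 15 = -1.795342

-1.7953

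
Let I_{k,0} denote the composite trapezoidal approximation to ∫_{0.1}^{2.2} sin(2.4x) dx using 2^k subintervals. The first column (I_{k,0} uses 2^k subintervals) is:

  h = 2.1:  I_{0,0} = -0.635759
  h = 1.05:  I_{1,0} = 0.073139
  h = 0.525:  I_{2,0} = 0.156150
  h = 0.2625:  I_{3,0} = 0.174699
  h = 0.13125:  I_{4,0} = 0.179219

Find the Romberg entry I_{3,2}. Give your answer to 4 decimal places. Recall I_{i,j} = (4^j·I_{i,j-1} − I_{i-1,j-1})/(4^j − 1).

0.1807

I_{2,1} = (4·0.156150 − 0.073139) / 3 = 0.183820
I_{3,1} = 0.174699 + (0.174699 − 0.156150)/3 = 0.180882
I_{3,2} = 0.180882 + (0.180882 − 0.183820)/15 = 0.180686
(Column j=1 coincides with Simpson's rule on the same nodes.)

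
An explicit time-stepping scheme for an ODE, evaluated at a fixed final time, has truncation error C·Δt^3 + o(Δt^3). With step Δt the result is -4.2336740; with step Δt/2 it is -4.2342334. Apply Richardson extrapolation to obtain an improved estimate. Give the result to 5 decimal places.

-4.23431

The leading error scales as Δt^3; refining by a factor of 2 reduces it by 2^3 = 8.
Extrapolated value = (8·A(Δt/2) − A(Δt)) / (8 − 1)
= (8·(-4.2342334) − (-4.2336740)) / 7
= -29.6401932 / 7 = -4.2343133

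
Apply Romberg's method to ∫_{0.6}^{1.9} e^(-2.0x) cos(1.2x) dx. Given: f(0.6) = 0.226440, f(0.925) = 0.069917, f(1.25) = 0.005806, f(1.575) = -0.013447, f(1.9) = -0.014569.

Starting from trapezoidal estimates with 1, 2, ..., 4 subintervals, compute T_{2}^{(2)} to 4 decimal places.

T_{0}^{(0)} (trapezoid, 1 panel, h=1.3000): 0.137716
T_{1}^{(0)} (trapezoid, 2 panels, h=0.6500): 0.072632
T_{2}^{(0)} (trapezoid, 4 panels, h=0.3250): 0.054669
T_{1}^{(1)} = 0.072632 + (0.072632 − 0.137716)/3 = 0.050937
T_{2}^{(1)} = 0.054669 + (0.054669 − 0.072632)/3 = 0.048681
T_{2}^{(2)} = 0.048681 + (0.048681 − 0.050937)/15 = 0.048531

0.0485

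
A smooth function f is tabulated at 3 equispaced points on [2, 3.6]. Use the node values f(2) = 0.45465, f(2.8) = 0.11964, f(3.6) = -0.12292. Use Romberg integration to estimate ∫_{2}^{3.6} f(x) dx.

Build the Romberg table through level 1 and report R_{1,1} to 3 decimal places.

R_{0,0} (trapezoid, 1 panel, h=1.6000): 0.26538
R_{1,0} (trapezoid, 2 panels, h=0.8000): 0.22840
R_{1,1} = 0.22840 + (0.22840 − 0.26538)/3 = 0.21607

0.216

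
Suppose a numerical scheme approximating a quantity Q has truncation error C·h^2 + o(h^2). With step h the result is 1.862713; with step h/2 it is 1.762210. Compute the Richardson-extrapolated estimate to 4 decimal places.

1.7287

The leading error scales as h^2; refining by a factor of 2 reduces it by 2^2 = 4.
Extrapolated value = (4·A(h/2) − A(h)) / (4 − 1)
= (4·1.762210 − 1.862713) / 3
= 5.186127 / 3 = 1.728709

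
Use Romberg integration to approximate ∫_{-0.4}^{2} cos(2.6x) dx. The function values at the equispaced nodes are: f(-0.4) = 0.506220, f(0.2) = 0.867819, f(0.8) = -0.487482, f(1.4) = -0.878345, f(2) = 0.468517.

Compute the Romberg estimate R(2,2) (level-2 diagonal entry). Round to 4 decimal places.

R(0,0) (trapezoid, 1 panel, h=2.4000): 1.169684
R(1,0) (trapezoid, 2 panels, h=1.2000): -0.000136
R(2,0) (trapezoid, 4 panels, h=0.6000): -0.006384
R(1,1) = -0.000136 + (-0.000136 − 1.169684)/3 = -0.390076
R(2,1) = -0.006384 + (-0.006384 − (-0.000136))/3 = -0.008467
R(2,2) = -0.008467 + (-0.008467 − (-0.390076))/15 = 0.016974

0.0170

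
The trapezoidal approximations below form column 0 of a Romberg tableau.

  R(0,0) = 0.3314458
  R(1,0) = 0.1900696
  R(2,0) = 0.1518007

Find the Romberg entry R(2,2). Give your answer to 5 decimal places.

0.13878

R(1,1) = 0.1900696 + (0.1900696 − 0.3314458)/3 = 0.1429442
R(2,1) = (4·0.1518007 − 0.1900696) / 3 = 0.1390444
R(2,2) = 0.1390444 + (0.1390444 − 0.1429442)/15 = 0.1387844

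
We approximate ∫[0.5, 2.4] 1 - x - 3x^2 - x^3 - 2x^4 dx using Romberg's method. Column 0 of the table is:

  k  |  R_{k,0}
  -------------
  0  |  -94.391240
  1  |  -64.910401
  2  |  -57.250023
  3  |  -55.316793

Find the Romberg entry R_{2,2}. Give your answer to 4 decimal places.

Richardson extrapolation on the trapezoidal column (denominator 4−1=3):
R_{1,1} = (4·(-64.910401) − (-94.391240)) / 3 = -55.083455
R_{2,1} = -57.250023 + (-57.250023 − (-64.910401))/3 = -54.696564
R_{2,2} = -54.696564 + (-54.696564 − (-55.083455))/15 = -54.670771

-54.6708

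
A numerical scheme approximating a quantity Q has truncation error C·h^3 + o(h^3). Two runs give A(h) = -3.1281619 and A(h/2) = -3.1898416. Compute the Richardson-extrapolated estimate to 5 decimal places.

-3.19865

Extrapolated value = (8·A(h/2) − A(h)) / (8 − 1)
= (8·(-3.1898416) − (-3.1281619)) / 7
= -22.3905709 / 7 = -3.1986530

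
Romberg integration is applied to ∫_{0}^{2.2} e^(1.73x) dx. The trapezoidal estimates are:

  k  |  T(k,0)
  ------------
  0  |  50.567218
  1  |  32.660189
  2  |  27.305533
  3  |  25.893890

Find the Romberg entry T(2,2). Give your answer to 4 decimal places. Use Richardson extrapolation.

25.4426

Richardson extrapolation on the trapezoidal column (denominator 4−1=3):
T(1,1) = (4·32.660189 − 50.567218) / 3 = 26.691179
T(2,1) = (4·27.305533 − 32.660189) / 3 = 25.520648
T(2,2) = (16·25.520648 − 26.691179) / 15 = 25.442613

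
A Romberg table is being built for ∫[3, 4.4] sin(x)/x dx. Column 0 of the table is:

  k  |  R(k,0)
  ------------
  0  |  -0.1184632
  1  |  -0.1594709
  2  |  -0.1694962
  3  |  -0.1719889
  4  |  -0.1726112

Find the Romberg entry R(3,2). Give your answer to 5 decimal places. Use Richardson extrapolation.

-0.17282

R(2,1) = (4·(-0.1694962) − (-0.1594709)) / 3 = -0.1728380
R(3,1) = -0.1719889 + (-0.1719889 − (-0.1694962))/3 = -0.1728198
R(3,2) = (16·(-0.1728198) − (-0.1728380)) / 15 = -0.1728186
(Column j=1 coincides with Simpson's rule on the same nodes.)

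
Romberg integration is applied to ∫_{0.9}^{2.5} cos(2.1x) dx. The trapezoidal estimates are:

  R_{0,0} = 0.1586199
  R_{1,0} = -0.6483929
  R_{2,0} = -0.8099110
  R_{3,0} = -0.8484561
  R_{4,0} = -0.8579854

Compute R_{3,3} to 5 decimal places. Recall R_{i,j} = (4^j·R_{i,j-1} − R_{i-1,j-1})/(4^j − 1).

-0.86116

Richardson extrapolation on the trapezoidal column (denominator 4−1=3):
R_{1,1} = -0.6483929 + (-0.6483929 − 0.1586199)/3 = -0.9173972
R_{2,1} = (4·(-0.8099110) − (-0.6483929)) / 3 = -0.8637504
R_{3,1} = (4·(-0.8484561) − (-0.8099110)) / 3 = -0.8613045
R_{2,2} = (16·(-0.8637504) − (-0.9173972)) / 15 = -0.8601739
R_{3,2} = (16·(-0.8613045) − (-0.8637504)) / 15 = -0.8611414
R_{3,3} = (64·(-0.8611414) − (-0.8601739)) / 63 = -0.8611568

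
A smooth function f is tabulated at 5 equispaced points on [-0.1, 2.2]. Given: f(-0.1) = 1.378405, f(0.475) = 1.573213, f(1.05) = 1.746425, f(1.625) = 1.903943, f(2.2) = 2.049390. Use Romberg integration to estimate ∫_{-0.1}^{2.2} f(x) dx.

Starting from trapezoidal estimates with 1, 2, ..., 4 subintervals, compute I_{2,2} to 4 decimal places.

3.9923

I_{0,0} (trapezoid, 1 panel, h=2.3000): 3.941964
I_{1,0} (trapezoid, 2 panels, h=1.1500): 3.979371
I_{2,0} (trapezoid, 4 panels, h=0.5750): 3.989050
I_{1,1} = 3.979371 + (3.979371 − 3.941964)/3 = 3.991840
I_{2,1} = 3.989050 + (3.989050 − 3.979371)/3 = 3.992276
I_{2,2} = 3.992276 + (3.992276 − 3.991840)/15 = 3.992305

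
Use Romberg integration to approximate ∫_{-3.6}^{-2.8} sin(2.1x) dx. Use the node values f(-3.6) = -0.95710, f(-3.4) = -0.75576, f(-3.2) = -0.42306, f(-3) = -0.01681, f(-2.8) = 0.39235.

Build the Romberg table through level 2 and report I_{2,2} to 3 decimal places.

I_{0,0} (trapezoid, 1 panel, h=0.8000): -0.22590
I_{1,0} (trapezoid, 2 panels, h=0.4000): -0.28217
I_{2,0} (trapezoid, 4 panels, h=0.2000): -0.29560
I_{1,1} = -0.28217 + (-0.28217 − (-0.22590))/3 = -0.30093
I_{2,1} = -0.29560 + (-0.29560 − (-0.28217))/3 = -0.30008
I_{2,2} = -0.30008 + (-0.30008 − (-0.30093))/15 = -0.30002

-0.300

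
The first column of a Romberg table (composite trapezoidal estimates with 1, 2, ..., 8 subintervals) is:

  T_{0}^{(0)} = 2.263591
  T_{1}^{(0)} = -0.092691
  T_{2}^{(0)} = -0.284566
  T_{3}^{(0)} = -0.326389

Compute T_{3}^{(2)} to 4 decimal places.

T_{2}^{(1)} = (4·(-0.284566) − (-0.092691)) / 3 = -0.348524
T_{3}^{(1)} = (4·(-0.326389) − (-0.284566)) / 3 = -0.340330
T_{3}^{(2)} = -0.340330 + (-0.340330 − (-0.348524))/15 = -0.339784

-0.3398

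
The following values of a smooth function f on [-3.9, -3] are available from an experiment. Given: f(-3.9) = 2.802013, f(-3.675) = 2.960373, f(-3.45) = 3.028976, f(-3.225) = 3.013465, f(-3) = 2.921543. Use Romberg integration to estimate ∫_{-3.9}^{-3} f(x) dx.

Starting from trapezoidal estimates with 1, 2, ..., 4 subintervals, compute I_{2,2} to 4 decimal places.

2.6758

I_{0,0} (trapezoid, 1 panel, h=0.9000): 2.575600
I_{1,0} (trapezoid, 2 panels, h=0.4500): 2.650839
I_{2,0} (trapezoid, 4 panels, h=0.2250): 2.669533
I_{1,1} = 2.650839 + (2.650839 − 2.575600)/3 = 2.675919
I_{2,1} = 2.669533 + (2.669533 − 2.650839)/3 = 2.675764
I_{2,2} = 2.675764 + (2.675764 − 2.675919)/15 = 2.675754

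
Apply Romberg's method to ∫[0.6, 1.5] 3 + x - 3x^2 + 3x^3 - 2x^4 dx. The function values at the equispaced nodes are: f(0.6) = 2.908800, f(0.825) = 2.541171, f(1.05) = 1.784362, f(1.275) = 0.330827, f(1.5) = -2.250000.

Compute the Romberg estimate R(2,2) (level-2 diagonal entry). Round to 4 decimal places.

R(0,0) (trapezoid, 1 panel, h=0.9000): 0.296460
R(1,0) (trapezoid, 2 panels, h=0.4500): 0.951193
R(2,0) (trapezoid, 4 panels, h=0.2250): 1.121796
R(1,1) = 0.951193 + (0.951193 − 0.296460)/3 = 1.169437
R(2,1) = 1.121796 + (1.121796 − 0.951193)/3 = 1.178664
R(2,2) = 1.178664 + (1.178664 − 1.169437)/15 = 1.179279

1.1793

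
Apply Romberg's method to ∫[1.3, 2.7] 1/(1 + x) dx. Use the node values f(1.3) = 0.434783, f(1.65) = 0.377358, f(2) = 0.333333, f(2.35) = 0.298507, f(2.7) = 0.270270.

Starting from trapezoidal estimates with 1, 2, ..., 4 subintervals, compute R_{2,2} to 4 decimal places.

R_{0,0} (trapezoid, 1 panel, h=1.4000): 0.493537
R_{1,0} (trapezoid, 2 panels, h=0.7000): 0.480102
R_{2,0} (trapezoid, 4 panels, h=0.3500): 0.476604
R_{1,1} = 0.480102 + (0.480102 − 0.493537)/3 = 0.475624
R_{2,1} = 0.476604 + (0.476604 − 0.480102)/3 = 0.475438
R_{2,2} = 0.475438 + (0.475438 − 0.475624)/15 = 0.475426

0.4754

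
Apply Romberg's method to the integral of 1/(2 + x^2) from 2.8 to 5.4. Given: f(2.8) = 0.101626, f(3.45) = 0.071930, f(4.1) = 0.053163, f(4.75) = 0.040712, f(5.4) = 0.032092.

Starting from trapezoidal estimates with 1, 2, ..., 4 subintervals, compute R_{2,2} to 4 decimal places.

0.1496

R_{0,0} (trapezoid, 1 panel, h=2.6000): 0.173833
R_{1,0} (trapezoid, 2 panels, h=1.3000): 0.156029
R_{2,0} (trapezoid, 4 panels, h=0.6500): 0.151232
R_{1,1} = 0.156029 + (0.156029 − 0.173833)/3 = 0.150094
R_{2,1} = 0.151232 + (0.151232 − 0.156029)/3 = 0.149633
R_{2,2} = 0.149633 + (0.149633 − 0.150094)/15 = 0.149602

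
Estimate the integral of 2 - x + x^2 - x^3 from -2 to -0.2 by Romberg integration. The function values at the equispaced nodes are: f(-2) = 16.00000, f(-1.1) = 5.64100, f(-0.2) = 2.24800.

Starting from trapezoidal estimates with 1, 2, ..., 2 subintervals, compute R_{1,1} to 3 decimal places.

12.244

R_{0,0} (trapezoid, 1 panel, h=1.8000): 16.42320
R_{1,0} (trapezoid, 2 panels, h=0.9000): 13.28850
R_{1,1} = 13.28850 + (13.28850 − 16.42320)/3 = 12.24360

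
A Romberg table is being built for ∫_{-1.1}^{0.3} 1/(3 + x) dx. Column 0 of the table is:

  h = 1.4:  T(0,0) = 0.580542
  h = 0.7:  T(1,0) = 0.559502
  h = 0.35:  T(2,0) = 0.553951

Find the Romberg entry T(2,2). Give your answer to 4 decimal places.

0.5521

Richardson extrapolation on the trapezoidal column (denominator 4−1=3):
T(1,1) = (4·0.559502 − 0.580542) / 3 = 0.552489
T(2,1) = 0.553951 + (0.553951 − 0.559502)/3 = 0.552101
T(2,2) = (16·0.552101 − 0.552489) / 15 = 0.552075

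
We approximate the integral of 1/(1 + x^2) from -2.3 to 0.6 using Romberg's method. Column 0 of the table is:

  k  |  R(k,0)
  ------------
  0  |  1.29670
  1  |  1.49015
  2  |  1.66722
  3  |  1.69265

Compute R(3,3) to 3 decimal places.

1.699

Richardson extrapolation on the trapezoidal column (denominator 4−1=3):
R(1,1) = 1.49015 + (1.49015 − 1.29670)/3 = 1.55463
R(2,1) = 1.66722 + (1.66722 − 1.49015)/3 = 1.72624
R(3,1) = (4·1.69265 − 1.66722) / 3 = 1.70113
R(2,2) = 1.72624 + (1.72624 − 1.55463)/15 = 1.73768
R(3,2) = 1.70113 + (1.70113 − 1.72624)/15 = 1.69946
R(3,3) = (64·1.69946 − 1.73768) / 63 = 1.69885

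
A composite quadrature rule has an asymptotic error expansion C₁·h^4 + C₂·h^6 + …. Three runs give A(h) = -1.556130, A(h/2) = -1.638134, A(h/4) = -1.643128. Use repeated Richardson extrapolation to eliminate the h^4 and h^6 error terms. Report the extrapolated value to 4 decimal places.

-1.6435

First eliminate the h^4 term (factor 2^4 = 16):
  B₁ = (16·(-1.638134) − (-1.556130))/15 = -1.643601
  B₂ = (16·(-1.643128) − (-1.638134))/15 = -1.643461
Then eliminate the h^6 term (factor 2^6 = 64):
  (64·(-1.643461) − (-1.643601))/63 = -1.643459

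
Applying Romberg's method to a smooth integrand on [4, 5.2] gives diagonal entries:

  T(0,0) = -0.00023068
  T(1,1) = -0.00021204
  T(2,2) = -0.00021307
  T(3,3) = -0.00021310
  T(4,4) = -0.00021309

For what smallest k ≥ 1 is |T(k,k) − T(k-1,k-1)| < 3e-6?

k = 2

|T(1,1) − T(0,0)| = 0.00001864 ≥ 3e-6
|T(2,2) − T(1,1)| = 0.00000103 < 3e-6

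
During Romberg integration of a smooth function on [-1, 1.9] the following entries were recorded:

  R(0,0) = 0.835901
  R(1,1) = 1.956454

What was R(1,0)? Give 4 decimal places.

1.6763

From R(1,1) = (4·R(1,0) − R(0,0))/3, solve for R(1,0):
4·R(1,0) = 3·1.956454 + 0.835901 = 6.705263
R(1,0) = 1.676316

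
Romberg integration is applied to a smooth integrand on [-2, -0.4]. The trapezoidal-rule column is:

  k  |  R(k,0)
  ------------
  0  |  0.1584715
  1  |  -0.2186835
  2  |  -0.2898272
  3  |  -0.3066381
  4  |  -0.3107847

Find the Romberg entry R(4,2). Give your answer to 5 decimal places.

R(3,1) = (4·(-0.3066381) − (-0.2898272)) / 3 = -0.3122417
R(4,1) = (4·(-0.3107847) − (-0.3066381)) / 3 = -0.3121669
R(4,2) = -0.3121669 + (-0.3121669 − (-0.3122417))/15 = -0.3121619

-0.31216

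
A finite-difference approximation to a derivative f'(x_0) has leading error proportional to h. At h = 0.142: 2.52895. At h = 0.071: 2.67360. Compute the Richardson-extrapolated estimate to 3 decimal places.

2.818

Extrapolated value = (2·A(h/2) − A(h)) / (2 − 1)
= (2·2.67360 − 2.52895) / 1
= 2.81825 / 1 = 2.81825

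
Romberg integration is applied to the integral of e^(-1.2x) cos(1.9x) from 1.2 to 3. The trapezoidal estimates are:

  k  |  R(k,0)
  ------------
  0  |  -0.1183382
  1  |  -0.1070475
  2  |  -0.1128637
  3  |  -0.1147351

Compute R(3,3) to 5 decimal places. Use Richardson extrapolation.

Richardson extrapolation on the trapezoidal column (denominator 4−1=3):
R(1,1) = (4·(-0.1070475) − (-0.1183382)) / 3 = -0.1032839
R(2,1) = -0.1128637 + (-0.1128637 − (-0.1070475))/3 = -0.1148024
R(3,1) = (4·(-0.1147351) − (-0.1128637)) / 3 = -0.1153589
R(2,2) = -0.1148024 + (-0.1148024 − (-0.1032839))/15 = -0.1155703
R(3,2) = (16·(-0.1153589) − (-0.1148024)) / 15 = -0.1153960
R(3,3) = -0.1153960 + (-0.1153960 − (-0.1155703))/63 = -0.1153932

-0.11539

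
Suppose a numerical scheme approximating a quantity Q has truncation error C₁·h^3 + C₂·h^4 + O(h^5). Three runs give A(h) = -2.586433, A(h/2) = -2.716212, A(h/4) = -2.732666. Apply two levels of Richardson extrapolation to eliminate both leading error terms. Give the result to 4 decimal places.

First eliminate the h^3 term (factor 2^3 = 8):
  B₁ = (8·(-2.716212) − (-2.586433))/7 = -2.734752
  B₂ = (8·(-2.732666) − (-2.716212))/7 = -2.735017
Then eliminate the h^4 term (factor 2^4 = 16):
  (16·(-2.735017) − (-2.734752))/15 = -2.735035

-2.7350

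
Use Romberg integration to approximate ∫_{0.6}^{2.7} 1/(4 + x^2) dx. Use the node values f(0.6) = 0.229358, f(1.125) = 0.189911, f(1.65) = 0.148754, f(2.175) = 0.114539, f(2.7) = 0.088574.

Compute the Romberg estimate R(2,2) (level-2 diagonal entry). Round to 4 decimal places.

R(0,0) (trapezoid, 1 panel, h=2.1000): 0.333829
R(1,0) (trapezoid, 2 panels, h=1.0500): 0.323106
R(2,0) (trapezoid, 4 panels, h=0.5250): 0.321389
R(1,1) = 0.323106 + (0.323106 − 0.333829)/3 = 0.319532
R(2,1) = 0.321389 + (0.321389 − 0.323106)/3 = 0.320817
R(2,2) = 0.320817 + (0.320817 − 0.319532)/15 = 0.320903

0.3209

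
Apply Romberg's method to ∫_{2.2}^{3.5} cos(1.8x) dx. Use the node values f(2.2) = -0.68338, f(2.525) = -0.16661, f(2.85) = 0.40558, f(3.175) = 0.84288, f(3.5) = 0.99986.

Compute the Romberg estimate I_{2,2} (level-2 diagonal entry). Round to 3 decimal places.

I_{0,0} (trapezoid, 1 panel, h=1.3000): 0.20571
I_{1,0} (trapezoid, 2 panels, h=0.6500): 0.36648
I_{2,0} (trapezoid, 4 panels, h=0.3250): 0.40303
I_{1,1} = 0.36648 + (0.36648 − 0.20571)/3 = 0.42007
I_{2,1} = 0.40303 + (0.40303 − 0.36648)/3 = 0.41521
I_{2,2} = 0.41521 + (0.41521 − 0.42007)/15 = 0.41489

0.415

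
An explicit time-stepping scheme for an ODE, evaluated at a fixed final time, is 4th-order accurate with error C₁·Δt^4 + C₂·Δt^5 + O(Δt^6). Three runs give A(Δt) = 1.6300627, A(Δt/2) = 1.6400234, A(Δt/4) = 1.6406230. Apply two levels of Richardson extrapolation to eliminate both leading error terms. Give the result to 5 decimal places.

1.64066

First eliminate the Δt^4 term (factor 2^4 = 16):
  B₁ = (16·1.6400234 − 1.6300627)/15 = 1.6406874
  B₂ = (16·1.6406230 − 1.6400234)/15 = 1.6406630
Then eliminate the Δt^5 term (factor 2^5 = 32):
  (32·1.6406630 − 1.6406874)/31 = 1.6406622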